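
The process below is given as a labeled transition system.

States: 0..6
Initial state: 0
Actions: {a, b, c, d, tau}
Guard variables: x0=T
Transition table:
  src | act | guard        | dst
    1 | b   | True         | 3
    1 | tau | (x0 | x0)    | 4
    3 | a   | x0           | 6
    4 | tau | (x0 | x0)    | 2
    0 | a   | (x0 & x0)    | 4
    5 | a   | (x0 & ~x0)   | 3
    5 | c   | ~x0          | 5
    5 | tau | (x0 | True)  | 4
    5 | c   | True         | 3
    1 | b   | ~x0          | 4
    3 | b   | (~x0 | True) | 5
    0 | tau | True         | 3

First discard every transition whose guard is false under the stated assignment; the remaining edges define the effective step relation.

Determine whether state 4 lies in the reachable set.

Answer: REACHABLE

Trace:
After dropping false guards: 9 live edges.
L0 = {0}
L1 = {3,4}  total {0,3,4}
L2 = {2,5,6}  total {0,2,3,4,5,6}
R = {0,2,3,4,5,6}
witness 4: a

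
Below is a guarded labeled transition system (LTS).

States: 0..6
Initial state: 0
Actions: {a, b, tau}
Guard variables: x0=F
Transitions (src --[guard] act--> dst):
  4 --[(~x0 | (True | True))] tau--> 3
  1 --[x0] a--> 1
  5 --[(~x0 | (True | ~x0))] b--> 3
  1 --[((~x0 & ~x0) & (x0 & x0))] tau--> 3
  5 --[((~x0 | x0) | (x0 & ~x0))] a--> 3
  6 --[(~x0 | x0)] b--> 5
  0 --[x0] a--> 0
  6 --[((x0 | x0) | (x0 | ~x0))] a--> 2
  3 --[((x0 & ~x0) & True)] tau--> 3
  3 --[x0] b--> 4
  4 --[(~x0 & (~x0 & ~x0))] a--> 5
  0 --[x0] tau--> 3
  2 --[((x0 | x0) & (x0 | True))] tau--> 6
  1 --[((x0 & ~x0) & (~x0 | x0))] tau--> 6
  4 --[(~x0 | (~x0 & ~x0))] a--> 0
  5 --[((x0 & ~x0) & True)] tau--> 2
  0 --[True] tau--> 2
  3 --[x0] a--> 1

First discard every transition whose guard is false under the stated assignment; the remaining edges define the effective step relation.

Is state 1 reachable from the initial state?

Answer: UNREACHABLE

Working:
After dropping false guards: 8 live edges.
L0 = {0}
L1 = {2}  now seen {0,2}
R = {0,2}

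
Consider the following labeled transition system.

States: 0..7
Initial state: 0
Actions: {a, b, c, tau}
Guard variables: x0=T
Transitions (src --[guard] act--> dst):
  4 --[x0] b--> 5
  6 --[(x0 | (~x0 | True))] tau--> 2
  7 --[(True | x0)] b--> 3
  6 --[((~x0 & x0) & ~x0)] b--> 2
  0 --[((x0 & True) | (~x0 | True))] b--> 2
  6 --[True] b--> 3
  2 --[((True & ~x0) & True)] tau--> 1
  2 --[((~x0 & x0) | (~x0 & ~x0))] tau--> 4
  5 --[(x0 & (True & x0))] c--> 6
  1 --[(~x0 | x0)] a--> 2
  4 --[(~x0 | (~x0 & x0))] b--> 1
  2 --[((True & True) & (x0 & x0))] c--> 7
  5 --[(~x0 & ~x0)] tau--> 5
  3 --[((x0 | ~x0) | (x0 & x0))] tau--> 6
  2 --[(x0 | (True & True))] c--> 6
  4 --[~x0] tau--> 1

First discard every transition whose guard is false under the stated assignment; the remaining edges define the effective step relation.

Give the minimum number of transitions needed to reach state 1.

BFS to 1:
  Layer 0: {0}
  Layer 1: {2}
  Layer 2: {6,7}
  Layer 3: {3}
1 never appears.

Answer: UNREACHABLE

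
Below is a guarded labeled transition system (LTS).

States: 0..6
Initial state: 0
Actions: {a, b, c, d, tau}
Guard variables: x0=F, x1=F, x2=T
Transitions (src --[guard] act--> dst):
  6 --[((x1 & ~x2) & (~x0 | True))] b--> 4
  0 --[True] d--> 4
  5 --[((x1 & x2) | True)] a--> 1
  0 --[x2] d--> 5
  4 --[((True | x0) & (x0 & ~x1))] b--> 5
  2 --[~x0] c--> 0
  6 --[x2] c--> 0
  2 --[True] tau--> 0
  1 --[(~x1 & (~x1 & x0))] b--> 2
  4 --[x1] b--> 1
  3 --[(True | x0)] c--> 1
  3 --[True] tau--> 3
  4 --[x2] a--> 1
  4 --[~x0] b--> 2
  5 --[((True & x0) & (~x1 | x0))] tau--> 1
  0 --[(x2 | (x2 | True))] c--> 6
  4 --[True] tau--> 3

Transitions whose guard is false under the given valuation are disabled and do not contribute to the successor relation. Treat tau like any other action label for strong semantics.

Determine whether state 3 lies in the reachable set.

Guard filter leaves 12 enabled edge(s).
L0 = {0}
L1 = {4,5,6}  total {0,4,5,6}
L2 = {1,2,3}  total {0,1,2,3,4,5,6}
Reach set: {0,1,2,3,4,5,6}
trace reaching 3: d·tau

Answer: REACHABLE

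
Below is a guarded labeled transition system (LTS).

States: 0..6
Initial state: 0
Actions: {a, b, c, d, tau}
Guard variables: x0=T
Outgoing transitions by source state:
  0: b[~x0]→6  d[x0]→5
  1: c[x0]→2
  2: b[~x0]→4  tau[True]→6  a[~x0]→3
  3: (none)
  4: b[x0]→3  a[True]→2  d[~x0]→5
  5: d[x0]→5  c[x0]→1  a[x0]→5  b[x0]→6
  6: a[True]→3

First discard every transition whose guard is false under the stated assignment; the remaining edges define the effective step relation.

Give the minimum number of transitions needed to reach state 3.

Breadth-first toward 3:
  Layer 0: {0}
  Layer 1: {5}
  Layer 2: {1,6}
  Layer 3: {2,3}
first hit 3 at d=3 via d·b·a

Answer: 3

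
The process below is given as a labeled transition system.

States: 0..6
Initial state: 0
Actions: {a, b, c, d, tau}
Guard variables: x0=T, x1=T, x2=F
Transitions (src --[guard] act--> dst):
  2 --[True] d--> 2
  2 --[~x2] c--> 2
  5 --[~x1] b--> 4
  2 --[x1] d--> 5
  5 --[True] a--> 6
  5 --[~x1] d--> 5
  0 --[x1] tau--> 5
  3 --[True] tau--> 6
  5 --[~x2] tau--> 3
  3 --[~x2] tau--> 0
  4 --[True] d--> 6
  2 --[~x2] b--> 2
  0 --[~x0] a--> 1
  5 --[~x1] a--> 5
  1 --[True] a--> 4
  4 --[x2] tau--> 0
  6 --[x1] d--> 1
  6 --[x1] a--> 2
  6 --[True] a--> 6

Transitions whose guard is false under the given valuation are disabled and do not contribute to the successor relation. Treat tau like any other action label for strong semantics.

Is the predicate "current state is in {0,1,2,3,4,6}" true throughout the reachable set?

Answer: INVARIANT VIOLATED at state 5

Analysis:
Allowed set {0,1,2,3,4,6}
Reach set: {0,1,2,3,4,5,6}
  0: ok
  1: ok
  2: ok
  3: ok
  4: ok
  5: ✗ unsafe
  6: ok
counterexample path to 5: tau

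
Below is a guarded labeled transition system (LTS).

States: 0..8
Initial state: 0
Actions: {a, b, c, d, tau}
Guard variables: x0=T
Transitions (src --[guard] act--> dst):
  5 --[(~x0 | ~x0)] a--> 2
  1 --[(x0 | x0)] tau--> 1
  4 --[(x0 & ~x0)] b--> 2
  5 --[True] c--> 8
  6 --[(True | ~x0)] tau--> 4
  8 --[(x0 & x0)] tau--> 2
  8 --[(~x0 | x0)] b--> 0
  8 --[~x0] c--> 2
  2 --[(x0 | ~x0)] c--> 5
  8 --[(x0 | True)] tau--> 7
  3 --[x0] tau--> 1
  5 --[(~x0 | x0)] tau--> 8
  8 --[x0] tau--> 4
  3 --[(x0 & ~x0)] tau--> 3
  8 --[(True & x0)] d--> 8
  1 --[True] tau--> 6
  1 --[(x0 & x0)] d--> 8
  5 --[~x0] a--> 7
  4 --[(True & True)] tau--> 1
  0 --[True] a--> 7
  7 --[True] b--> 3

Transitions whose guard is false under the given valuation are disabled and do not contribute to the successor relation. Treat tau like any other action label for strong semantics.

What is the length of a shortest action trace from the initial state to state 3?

BFS to 3:
  Layer 0: {0}
  Layer 1: {7}
  Layer 2: {3}
depth(3)=2, e.g. a·b

Answer: 2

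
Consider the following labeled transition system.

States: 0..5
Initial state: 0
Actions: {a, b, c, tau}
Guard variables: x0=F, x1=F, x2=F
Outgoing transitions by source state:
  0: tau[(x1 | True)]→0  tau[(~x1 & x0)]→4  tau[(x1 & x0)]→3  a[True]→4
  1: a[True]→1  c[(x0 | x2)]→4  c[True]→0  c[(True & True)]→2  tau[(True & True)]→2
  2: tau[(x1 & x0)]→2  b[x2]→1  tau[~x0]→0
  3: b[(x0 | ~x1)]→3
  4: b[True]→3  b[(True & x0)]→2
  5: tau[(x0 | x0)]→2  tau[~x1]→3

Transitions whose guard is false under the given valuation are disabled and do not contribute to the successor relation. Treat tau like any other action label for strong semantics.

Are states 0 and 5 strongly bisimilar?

Refine partition for ~:
  π0 = {{0,1,2,3,4,5}}
  π1 = {{0},{1},{2,5},{3,4}}
  π2 = {{0},{1},{2},{3,4},{5}}
5 equivalence class(es) (converged in 3)
[0]={0}  [5]={5}

Answer: NOT BISIMILAR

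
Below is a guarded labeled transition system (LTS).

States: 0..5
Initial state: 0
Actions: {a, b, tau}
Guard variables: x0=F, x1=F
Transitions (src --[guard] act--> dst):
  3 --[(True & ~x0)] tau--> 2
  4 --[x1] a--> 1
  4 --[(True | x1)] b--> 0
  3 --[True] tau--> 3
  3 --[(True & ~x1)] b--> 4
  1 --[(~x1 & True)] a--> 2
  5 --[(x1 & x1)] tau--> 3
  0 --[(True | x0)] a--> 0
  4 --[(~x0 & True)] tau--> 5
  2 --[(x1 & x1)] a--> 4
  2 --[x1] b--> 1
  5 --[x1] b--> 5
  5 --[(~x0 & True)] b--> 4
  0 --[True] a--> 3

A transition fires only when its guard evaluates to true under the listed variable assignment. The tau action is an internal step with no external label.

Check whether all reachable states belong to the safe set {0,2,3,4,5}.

Answer: INVARIANT HOLDS

Working:
Safe = {0,2,3,4,5}
Reach set: {0,2,3,4,5}
  0: ✓
  2: ✓
  3: ✓
  4: ✓
  5: ✓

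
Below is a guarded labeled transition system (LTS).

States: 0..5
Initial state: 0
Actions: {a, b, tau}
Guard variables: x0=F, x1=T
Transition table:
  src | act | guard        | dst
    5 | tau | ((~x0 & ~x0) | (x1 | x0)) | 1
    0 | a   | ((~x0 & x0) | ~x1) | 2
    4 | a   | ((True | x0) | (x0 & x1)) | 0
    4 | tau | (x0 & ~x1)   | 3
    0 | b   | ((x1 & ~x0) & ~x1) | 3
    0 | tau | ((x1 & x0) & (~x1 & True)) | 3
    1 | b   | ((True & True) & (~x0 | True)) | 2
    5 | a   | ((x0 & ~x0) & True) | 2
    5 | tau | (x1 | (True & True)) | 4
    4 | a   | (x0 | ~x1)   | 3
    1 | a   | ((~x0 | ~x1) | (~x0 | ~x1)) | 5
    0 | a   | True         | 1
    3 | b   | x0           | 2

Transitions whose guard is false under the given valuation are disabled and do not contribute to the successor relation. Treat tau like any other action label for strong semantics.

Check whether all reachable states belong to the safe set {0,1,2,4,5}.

Inv-set: {0,1,2,4,5}
R = {0,1,2,4,5}
  0: ok
  1: ok
  2: ok
  4: ok
  5: ok

Answer: INVARIANT HOLDS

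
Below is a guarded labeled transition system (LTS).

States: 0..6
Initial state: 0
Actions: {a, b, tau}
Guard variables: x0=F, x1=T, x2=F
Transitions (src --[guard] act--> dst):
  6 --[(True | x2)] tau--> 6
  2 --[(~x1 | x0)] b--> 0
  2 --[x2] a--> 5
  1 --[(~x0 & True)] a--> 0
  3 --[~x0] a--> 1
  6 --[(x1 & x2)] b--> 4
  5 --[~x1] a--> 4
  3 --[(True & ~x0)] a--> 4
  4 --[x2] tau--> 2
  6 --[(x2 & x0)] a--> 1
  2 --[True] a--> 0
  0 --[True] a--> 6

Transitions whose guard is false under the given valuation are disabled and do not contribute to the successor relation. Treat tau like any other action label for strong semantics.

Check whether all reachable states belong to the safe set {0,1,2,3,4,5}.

Allowed set {0,1,2,3,4,5}
Reach set: {0,6}
  0: ✓
  6: ✗ unsafe
counterexample path to 6: a

Answer: INVARIANT VIOLATED at state 6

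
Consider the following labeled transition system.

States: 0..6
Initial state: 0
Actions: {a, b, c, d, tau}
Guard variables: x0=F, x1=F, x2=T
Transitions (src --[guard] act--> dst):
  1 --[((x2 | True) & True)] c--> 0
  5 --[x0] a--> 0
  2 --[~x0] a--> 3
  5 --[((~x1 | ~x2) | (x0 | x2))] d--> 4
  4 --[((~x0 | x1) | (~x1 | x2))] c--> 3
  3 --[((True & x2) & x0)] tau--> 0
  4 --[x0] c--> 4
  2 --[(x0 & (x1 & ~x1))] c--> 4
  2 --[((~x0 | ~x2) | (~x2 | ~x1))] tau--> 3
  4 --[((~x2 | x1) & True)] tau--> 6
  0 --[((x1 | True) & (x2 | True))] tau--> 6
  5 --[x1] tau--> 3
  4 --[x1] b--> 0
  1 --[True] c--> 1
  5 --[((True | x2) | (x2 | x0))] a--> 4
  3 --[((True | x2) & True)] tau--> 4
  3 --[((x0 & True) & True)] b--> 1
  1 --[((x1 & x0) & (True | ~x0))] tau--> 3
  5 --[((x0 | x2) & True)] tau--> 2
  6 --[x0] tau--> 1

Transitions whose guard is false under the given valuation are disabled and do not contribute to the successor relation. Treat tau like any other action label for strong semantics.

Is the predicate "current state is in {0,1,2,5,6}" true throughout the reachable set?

Allowed set {0,1,2,5,6}
R = {0,6}
  0: ✓
  6: ✓

Answer: INVARIANT HOLDS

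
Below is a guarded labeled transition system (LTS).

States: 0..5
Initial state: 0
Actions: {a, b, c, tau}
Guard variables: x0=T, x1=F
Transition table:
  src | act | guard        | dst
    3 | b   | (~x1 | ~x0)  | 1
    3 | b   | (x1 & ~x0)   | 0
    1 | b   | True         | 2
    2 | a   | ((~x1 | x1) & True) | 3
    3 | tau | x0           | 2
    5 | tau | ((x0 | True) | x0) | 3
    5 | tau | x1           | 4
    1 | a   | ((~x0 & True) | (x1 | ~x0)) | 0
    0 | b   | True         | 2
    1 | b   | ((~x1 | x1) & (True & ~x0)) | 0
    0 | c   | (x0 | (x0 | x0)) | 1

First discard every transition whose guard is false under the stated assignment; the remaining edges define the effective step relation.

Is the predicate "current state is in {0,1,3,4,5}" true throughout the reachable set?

Answer: INVARIANT VIOLATED at state 2

Analysis:
Inv-set: {0,1,3,4,5}
Reachable = {0,1,2,3}
  0: ok
  1: ok
  2: outside
  3: ok
counterexample path to 2: b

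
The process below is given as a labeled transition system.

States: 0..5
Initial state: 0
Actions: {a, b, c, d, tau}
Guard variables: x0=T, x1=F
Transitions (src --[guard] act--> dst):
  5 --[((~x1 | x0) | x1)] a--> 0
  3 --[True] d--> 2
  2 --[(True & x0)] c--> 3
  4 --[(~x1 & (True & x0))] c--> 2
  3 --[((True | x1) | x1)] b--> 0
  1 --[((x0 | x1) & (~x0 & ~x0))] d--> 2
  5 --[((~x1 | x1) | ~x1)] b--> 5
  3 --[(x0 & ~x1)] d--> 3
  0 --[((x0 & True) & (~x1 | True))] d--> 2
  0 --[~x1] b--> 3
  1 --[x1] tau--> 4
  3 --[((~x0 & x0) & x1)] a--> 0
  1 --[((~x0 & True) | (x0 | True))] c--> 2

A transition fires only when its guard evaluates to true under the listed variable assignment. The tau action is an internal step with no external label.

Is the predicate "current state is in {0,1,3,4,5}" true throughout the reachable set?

Safe = {0,1,3,4,5}
Reach set: {0,2,3}
  0: ok
  2: ✗ unsafe
  3: ok
reach 2 via d — violates

Answer: INVARIANT VIOLATED at state 2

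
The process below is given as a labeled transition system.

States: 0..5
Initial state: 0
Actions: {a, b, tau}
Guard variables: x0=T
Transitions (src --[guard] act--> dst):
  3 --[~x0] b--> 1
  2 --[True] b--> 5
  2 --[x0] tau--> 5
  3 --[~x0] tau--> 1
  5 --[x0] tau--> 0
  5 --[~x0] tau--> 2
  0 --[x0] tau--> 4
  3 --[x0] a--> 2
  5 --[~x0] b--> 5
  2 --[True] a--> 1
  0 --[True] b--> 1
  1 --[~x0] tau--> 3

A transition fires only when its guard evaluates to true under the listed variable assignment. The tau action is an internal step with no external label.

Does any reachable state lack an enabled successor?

R = {0,1,4}
  0: b→1  tau→4  [deg 2]
  1: ∅  [no exit]
  4: ∅  [no exit]
trace reaching 1: b

Answer: DEADLOCK at state 1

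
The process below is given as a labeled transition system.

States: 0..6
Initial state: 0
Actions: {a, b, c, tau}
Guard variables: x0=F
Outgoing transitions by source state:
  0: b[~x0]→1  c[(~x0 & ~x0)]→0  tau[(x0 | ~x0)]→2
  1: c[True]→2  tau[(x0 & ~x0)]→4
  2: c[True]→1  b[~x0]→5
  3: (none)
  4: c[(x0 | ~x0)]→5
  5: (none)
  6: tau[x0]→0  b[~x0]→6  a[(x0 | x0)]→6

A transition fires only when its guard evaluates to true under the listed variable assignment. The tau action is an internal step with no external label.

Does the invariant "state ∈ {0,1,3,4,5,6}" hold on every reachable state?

Safe = {0,1,3,4,5,6}
R = {0,1,2,5}
  0: ✓
  1: ✓
  2: ✗ unsafe
  5: ✓
reach 2 via tau — violates

Answer: INVARIANT VIOLATED at state 2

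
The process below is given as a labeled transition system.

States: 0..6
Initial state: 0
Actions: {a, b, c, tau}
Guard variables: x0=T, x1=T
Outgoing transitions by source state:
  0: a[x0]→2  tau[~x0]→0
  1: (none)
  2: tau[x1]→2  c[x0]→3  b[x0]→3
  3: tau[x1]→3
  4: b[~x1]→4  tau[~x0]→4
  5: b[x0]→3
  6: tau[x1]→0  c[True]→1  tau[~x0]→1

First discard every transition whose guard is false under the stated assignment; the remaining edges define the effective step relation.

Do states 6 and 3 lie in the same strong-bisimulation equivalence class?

Answer: NOT BISIMILAR

Working:
Compute ~ classes (split until stable):
  P[0] = {{0,1,2,3,4,5,6}}
  P[1] = {{0},{1,4},{2},{3},{5},{6}}
stable after 2 split(s): 6 block(s)
class of 6: {6}; class of 3: {3}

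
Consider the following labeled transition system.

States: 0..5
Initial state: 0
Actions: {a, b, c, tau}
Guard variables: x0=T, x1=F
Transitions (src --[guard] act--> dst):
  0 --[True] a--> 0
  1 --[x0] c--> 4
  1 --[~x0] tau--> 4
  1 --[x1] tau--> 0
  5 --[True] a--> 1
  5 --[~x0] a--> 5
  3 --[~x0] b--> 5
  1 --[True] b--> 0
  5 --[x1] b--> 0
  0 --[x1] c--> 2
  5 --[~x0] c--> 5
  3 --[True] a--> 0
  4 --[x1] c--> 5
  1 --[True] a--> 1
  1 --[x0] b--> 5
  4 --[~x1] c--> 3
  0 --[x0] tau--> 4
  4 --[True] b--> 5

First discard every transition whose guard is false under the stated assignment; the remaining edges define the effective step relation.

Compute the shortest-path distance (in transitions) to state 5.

Answer: 2

Working:
Breadth-first toward 5:
  Layer 0: {0}
  Layer 1: {4}
  Layer 2: {3,5}
first hit 5 at d=2 via tau·b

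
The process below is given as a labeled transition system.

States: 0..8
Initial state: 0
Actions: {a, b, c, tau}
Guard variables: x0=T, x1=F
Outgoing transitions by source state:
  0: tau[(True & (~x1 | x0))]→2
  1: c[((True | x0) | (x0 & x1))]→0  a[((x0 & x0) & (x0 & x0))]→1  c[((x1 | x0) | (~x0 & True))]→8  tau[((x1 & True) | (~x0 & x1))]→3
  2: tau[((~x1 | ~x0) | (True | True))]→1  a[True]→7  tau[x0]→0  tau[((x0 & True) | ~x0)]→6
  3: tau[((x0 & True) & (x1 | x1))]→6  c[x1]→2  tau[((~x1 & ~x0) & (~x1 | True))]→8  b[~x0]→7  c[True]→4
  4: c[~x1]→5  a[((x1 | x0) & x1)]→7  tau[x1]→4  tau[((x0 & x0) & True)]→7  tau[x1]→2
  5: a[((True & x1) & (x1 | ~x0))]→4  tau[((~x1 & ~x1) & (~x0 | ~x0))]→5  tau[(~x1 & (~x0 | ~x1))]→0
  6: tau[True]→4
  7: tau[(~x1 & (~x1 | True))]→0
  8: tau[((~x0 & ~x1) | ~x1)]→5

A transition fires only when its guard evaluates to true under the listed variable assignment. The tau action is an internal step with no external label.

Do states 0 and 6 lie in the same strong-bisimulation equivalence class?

Compute ~ classes (split until stable):
  π0 = {{0,1,2,3,4,5,6,7,8}}
  π1 = {{0,5,6,7,8},{1},{2},{3},{4}}
  π2 = {{0},{1},{2},{3},{4},{5,7,8},{6}}
  π3 = {{0},{1},{2},{3},{4},{5,7},{6},{8}}
Fixed point at round 4; 8 class(es).
class of 0: {0}; class of 6: {6}

Answer: NOT BISIMILAR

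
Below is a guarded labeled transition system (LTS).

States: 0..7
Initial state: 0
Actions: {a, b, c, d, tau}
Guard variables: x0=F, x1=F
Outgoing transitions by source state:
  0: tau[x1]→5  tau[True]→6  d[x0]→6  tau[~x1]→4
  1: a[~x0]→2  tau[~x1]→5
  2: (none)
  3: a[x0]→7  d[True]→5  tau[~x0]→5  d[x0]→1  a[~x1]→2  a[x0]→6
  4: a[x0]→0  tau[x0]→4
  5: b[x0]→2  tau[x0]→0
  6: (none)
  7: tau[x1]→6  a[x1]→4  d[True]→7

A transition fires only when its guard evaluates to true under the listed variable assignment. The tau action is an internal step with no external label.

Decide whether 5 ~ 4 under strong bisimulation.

Answer: BISIMILAR

Trace:
Compute ~ classes (split until stable):
  round 0: {{0,1,2,3,4,5,6,7}}
  round 1: {{0},{1},{2,4,5,6},{3},{7}}
Fixed point at round 2; 5 class(es).
[5]={2,4,5,6}  [4]={2,4,5,6}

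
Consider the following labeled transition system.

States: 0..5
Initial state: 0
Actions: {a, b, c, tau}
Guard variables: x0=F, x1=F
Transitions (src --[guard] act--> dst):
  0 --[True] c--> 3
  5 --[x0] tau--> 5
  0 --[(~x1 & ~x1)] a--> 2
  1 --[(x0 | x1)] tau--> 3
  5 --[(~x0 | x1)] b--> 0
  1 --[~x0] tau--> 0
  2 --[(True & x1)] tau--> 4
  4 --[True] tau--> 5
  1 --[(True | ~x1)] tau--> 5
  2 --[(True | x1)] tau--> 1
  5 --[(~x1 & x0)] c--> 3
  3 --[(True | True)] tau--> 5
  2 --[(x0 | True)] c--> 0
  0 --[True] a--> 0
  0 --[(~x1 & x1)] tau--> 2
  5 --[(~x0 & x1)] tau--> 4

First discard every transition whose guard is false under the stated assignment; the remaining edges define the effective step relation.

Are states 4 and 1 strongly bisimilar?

Refine partition for ~:
  round 0: {{0,1,2,3,4,5}}
  round 1: {{0},{1,3,4},{2},{5}}
  round 2: {{0},{1},{2},{3,4},{5}}
stable after 3 split(s): 5 block(s)
[4]={3,4}  [1]={1}

Answer: NOT BISIMILAR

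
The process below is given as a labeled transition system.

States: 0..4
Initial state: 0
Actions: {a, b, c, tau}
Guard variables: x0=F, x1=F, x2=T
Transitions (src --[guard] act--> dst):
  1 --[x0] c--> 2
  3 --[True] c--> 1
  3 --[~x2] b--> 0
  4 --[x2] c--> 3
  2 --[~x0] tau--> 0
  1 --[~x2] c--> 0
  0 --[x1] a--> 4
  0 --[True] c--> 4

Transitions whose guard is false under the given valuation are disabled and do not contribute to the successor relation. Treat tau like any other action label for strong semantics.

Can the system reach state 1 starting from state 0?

Answer: REACHABLE

Working:
After dropping false guards: 4 live edges.
depth 0: {0}
depth 1: {4}  now seen {0,4}
depth 2: {3}  now seen {0,3,4}
depth 3: {1}  now seen {0,1,3,4}
Reach set: {0,1,3,4}
trace reaching 1: c·c·c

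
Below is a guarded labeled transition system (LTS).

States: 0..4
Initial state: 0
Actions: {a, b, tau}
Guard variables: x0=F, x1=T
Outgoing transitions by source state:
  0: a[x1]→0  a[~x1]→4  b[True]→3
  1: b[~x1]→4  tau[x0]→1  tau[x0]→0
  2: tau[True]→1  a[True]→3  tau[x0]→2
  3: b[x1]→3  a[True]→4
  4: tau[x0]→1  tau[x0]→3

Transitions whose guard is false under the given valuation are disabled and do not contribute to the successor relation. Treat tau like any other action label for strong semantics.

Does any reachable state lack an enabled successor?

R = {0,3,4}
  0: a→0  b→3  [2 exit(s)]
  3: a→4  b→3  [2 exit(s)]
  4: ∅  [deadlock]
Path to 4: b·a

Answer: DEADLOCK at state 4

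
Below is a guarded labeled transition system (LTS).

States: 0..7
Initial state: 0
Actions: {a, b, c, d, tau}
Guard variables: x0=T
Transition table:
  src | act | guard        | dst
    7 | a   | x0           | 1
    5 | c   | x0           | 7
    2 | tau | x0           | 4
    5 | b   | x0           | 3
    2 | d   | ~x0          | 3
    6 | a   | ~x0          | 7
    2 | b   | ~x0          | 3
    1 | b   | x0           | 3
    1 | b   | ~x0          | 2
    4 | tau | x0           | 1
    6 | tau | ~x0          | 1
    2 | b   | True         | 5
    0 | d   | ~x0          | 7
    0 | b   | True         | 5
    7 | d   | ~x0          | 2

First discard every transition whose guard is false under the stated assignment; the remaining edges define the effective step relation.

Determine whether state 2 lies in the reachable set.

Answer: UNREACHABLE

Working:
Guard filter leaves 8 enabled edge(s).
depth 0: {0}
depth 1: {5}  now seen {0,5}
depth 2: {3,7}  now seen {0,3,5,7}
depth 3: {1}  now seen {0,1,3,5,7}
R = {0,1,3,5,7}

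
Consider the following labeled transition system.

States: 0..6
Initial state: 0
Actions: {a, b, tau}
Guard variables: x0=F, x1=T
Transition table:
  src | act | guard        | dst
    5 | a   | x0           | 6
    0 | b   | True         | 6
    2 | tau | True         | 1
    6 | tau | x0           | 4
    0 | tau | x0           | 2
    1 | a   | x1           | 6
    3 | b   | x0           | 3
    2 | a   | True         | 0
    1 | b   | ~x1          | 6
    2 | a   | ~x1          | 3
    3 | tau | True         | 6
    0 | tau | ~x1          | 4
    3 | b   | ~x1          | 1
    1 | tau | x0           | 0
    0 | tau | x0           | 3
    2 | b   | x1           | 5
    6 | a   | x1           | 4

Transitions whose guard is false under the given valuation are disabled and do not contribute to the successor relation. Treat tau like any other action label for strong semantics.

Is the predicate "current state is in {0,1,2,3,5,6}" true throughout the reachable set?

Answer: INVARIANT VIOLATED at state 4

Trace:
Allowed set {0,1,2,3,5,6}
R = {0,4,6}
  0: ✓
  4: ✗ unsafe
  6: ✓
witness against invariant: b·a → 4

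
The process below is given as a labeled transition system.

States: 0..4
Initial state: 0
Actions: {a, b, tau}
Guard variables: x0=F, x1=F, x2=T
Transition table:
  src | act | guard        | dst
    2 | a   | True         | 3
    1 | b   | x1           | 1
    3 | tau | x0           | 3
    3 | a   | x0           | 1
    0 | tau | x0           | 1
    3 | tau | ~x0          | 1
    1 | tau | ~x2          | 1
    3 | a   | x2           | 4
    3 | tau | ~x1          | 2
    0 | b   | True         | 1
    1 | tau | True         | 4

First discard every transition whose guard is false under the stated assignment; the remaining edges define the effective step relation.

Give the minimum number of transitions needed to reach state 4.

Layered search for 4:
  depth 0: {0}
  depth 1: {1}
  depth 2: {4}
4 enters at depth 2; path b·tau

Answer: 2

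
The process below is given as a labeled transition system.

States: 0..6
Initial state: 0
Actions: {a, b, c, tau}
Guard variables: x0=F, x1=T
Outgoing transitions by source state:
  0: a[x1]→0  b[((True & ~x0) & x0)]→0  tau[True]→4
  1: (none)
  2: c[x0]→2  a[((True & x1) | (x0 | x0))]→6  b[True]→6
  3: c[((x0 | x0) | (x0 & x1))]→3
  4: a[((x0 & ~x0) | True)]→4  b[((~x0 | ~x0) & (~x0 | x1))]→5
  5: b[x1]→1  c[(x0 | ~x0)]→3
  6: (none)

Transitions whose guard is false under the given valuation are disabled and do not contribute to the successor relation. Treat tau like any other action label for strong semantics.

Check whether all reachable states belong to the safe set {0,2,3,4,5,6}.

Answer: INVARIANT VIOLATED at state 1

Analysis:
Safe = {0,2,3,4,5,6}
R = {0,1,3,4,5}
  0: ✓
  1: ✗ unsafe
  3: ✓
  4: ✓
  5: ✓
reach 1 via tau·b·b — violates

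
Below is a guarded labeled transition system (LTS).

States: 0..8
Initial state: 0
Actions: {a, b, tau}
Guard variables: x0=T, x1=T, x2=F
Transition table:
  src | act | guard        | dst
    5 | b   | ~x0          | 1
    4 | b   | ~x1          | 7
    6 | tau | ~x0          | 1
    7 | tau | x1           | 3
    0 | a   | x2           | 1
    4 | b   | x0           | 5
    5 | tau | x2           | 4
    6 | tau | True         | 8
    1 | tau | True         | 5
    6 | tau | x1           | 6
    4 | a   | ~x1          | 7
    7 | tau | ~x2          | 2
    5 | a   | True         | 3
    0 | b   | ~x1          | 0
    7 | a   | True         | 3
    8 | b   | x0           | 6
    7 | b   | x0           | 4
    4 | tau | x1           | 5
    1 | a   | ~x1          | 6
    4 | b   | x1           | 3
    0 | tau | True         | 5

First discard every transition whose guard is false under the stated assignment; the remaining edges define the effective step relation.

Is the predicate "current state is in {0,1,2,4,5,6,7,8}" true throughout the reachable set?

Safe = {0,1,2,4,5,6,7,8}
R = {0,3,5}
  0: ok
  3: VIOLATES
  5: ok
reach 3 via tau·a — violates

Answer: INVARIANT VIOLATED at state 3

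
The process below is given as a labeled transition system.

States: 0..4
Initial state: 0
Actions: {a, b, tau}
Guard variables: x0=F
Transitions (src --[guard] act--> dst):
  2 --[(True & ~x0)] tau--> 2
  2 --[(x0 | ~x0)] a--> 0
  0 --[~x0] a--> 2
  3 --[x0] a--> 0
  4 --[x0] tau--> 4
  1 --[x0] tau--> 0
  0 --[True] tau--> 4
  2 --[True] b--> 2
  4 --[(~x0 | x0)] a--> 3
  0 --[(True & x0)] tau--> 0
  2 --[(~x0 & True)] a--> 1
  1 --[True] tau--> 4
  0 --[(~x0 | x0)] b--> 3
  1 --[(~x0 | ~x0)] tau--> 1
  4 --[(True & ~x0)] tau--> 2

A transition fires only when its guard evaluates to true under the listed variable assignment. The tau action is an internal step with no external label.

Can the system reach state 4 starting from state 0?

Answer: REACHABLE

Trace:
11 transition(s) survive guard evaluation.
depth 0: {0}
depth 1: {2,3,4}  now seen {0,2,3,4}
depth 2: {1}  now seen {0,1,2,3,4}
Reachable = {0,1,2,3,4}
witness 4: tau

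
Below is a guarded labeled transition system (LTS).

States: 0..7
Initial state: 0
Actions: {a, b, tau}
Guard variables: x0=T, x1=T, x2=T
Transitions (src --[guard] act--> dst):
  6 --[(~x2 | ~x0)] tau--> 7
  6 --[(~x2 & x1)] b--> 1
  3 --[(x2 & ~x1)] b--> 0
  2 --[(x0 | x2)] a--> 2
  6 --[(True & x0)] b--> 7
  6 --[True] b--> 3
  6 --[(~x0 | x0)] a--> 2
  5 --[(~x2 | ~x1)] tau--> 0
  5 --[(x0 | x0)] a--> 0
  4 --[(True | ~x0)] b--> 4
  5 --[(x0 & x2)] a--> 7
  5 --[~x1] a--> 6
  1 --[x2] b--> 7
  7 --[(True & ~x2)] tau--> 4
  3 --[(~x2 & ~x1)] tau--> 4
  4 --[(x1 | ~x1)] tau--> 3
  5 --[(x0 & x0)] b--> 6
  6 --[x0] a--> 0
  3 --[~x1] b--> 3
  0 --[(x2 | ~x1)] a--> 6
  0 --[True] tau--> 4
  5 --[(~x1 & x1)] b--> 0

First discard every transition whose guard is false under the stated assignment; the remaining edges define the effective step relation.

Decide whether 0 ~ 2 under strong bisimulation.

Answer: NOT BISIMILAR

Working:
Bisimulation quotient by refinement:
  round 0: {{0,1,2,3,4,5,6,7}}
  round 1: {{0},{1},{2},{3,7},{4},{5,6}}
  round 2: {{0},{1},{2},{3,7},{4},{5},{6}}
Fixed point at round 3; 7 class(es).
[0]={0}  [2]={2}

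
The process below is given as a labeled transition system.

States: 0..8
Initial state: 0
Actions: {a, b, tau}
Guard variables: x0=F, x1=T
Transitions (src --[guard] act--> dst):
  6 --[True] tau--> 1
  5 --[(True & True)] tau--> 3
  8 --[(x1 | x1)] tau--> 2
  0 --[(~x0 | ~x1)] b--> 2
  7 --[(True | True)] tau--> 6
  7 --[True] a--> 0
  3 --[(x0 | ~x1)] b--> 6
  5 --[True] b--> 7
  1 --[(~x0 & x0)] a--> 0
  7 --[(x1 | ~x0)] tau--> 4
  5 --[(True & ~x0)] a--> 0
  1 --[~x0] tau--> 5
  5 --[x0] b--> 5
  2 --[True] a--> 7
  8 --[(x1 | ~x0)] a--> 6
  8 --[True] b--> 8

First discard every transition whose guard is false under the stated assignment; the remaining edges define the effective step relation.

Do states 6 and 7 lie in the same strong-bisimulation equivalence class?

Bisimulation quotient by refinement:
  π0 = {{0,1,2,3,4,5,6,7,8}}
  π1 = {{0},{1,6},{2},{3,4},{5,8},{7}}
  π2 = {{0},{1},{2},{3,4},{5},{6},{7},{8}}
8 equivalence class(es) (converged in 3)
class of 6: {6}; class of 7: {7}

Answer: NOT BISIMILAR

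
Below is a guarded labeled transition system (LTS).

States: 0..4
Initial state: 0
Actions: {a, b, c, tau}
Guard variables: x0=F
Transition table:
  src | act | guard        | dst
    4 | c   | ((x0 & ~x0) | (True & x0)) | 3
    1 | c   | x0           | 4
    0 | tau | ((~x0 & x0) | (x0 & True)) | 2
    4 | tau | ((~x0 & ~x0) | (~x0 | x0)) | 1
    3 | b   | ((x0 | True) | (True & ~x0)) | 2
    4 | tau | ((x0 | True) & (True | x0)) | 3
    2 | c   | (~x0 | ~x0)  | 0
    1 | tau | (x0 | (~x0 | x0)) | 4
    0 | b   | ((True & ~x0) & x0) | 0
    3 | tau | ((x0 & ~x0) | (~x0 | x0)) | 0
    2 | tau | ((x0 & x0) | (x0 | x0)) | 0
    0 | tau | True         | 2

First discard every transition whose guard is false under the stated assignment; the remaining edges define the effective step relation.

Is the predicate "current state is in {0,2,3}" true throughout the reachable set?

Inv-set: {0,2,3}
Reach set: {0,2}
  0: safe
  2: safe

Answer: INVARIANT HOLDS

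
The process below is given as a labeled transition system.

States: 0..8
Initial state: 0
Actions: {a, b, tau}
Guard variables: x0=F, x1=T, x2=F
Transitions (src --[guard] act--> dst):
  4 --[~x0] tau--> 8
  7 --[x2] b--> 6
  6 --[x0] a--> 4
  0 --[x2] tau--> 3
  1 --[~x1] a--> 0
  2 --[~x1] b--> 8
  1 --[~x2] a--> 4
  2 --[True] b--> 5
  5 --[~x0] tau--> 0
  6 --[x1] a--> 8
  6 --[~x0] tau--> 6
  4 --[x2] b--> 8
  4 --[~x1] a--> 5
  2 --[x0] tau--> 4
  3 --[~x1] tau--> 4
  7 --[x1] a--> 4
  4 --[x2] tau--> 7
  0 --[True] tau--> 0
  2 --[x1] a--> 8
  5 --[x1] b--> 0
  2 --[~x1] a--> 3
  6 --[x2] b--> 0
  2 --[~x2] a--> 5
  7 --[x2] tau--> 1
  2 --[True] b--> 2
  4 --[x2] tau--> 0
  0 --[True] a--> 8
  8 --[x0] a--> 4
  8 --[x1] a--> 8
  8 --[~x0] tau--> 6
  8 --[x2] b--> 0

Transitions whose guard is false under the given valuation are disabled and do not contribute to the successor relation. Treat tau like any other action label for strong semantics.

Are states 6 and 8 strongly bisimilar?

Answer: BISIMILAR

Working:
Bisimulation quotient by refinement:
  π0 = {{0,1,2,3,4,5,6,7,8}}
  π1 = {{0,6,8},{1,7},{2},{3},{4},{5}}
stable after 2 split(s): 6 block(s)
[6]={0,6,8}  [8]={0,6,8}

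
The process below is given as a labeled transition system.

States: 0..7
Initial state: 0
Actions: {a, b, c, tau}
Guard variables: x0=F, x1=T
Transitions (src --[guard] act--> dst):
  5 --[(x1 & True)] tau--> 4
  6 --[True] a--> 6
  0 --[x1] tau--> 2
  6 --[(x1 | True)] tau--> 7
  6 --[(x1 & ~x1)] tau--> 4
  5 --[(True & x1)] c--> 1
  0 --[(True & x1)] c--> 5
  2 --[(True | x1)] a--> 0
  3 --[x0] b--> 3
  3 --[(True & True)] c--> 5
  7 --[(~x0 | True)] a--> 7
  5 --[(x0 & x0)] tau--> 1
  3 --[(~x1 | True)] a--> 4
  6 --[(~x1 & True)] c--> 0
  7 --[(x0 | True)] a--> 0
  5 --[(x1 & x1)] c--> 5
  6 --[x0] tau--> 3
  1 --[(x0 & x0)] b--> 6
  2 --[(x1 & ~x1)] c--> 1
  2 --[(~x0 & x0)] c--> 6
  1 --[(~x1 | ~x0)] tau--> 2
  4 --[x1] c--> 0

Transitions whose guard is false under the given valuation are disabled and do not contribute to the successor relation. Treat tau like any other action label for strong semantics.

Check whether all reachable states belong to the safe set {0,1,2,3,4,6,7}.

Safe = {0,1,2,3,4,6,7}
Reachable = {0,1,2,4,5}
  0: ✓
  1: ✓
  2: ✓
  4: ✓
  5: outside
counterexample path to 5: c

Answer: INVARIANT VIOLATED at state 5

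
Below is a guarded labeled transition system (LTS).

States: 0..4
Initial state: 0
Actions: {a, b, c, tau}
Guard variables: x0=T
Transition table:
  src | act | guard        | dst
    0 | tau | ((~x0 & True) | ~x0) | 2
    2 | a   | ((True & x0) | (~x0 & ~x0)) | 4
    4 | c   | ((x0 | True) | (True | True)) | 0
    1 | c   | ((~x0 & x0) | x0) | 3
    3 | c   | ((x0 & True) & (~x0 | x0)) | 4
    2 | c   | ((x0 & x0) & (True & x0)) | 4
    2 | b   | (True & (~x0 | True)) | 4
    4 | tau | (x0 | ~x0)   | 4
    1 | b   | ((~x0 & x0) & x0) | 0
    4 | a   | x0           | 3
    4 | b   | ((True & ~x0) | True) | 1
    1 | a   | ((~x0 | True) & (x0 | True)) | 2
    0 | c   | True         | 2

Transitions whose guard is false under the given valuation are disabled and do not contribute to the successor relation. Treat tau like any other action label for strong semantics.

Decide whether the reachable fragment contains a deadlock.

Reach set: {0,1,2,3,4}
  0: c→2  [1 out]
  1: a→2  c→3  [2 out]
  2: a→4  b→4  c→4  [3 out]
  3: c→4  [1 out]
  4: a→3  b→1  c→0  tau→4  [4 out]

Answer: DEADLOCK-FREE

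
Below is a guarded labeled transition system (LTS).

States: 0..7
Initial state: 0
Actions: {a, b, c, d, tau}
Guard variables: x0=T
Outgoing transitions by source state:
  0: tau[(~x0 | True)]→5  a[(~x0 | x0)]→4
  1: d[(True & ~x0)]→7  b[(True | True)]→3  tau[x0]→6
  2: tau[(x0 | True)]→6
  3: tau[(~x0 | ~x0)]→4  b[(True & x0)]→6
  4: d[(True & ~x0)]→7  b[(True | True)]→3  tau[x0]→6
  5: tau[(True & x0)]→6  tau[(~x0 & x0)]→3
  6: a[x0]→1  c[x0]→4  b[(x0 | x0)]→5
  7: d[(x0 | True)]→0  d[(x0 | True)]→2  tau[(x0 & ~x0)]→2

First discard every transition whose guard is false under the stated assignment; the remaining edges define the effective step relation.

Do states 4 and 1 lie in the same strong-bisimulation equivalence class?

Answer: BISIMILAR

Analysis:
Compute ~ classes (split until stable):
  round 0: {{0,1,2,3,4,5,6,7}}
  round 1: {{0},{1,4},{2,5},{3},{6},{7}}
Fixed point at round 2; 6 class(es).
4∈{1,4}, 1∈{1,4}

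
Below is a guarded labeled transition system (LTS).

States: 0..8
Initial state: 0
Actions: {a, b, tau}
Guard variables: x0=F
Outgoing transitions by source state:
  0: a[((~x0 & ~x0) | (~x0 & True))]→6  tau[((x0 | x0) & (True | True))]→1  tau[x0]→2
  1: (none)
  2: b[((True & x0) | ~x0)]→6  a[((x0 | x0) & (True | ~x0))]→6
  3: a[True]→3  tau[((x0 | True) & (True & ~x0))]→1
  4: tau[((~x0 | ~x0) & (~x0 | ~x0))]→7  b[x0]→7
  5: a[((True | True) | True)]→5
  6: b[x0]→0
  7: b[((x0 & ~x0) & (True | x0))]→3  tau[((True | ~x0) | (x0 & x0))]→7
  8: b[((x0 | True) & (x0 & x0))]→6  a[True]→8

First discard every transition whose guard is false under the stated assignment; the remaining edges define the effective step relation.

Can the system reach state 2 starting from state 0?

After dropping false guards: 8 live edges.
depth 0: {0}
depth 1: {6}  cumulative {0,6}
Reachable = {0,6}

Answer: UNREACHABLE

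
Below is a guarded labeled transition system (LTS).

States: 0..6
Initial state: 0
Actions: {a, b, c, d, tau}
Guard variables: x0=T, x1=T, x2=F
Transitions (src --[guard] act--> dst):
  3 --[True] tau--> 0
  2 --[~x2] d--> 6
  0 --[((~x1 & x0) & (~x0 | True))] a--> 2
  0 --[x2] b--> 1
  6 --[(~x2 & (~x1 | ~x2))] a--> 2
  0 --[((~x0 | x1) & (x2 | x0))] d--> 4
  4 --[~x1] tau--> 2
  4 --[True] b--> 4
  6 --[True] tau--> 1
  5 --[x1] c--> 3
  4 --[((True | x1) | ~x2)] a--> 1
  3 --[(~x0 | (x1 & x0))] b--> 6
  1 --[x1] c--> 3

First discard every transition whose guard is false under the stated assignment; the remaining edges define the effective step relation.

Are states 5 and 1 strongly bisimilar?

Compute ~ classes (split until stable):
  π0 = {{0,1,2,3,4,5,6}}
  π1 = {{0,2},{1,5},{3},{4},{6}}
  π2 = {{0},{1,5},{2},{3},{4},{6}}
stable after 3 split(s): 6 block(s)
5∈{1,5}, 1∈{1,5}

Answer: BISIMILAR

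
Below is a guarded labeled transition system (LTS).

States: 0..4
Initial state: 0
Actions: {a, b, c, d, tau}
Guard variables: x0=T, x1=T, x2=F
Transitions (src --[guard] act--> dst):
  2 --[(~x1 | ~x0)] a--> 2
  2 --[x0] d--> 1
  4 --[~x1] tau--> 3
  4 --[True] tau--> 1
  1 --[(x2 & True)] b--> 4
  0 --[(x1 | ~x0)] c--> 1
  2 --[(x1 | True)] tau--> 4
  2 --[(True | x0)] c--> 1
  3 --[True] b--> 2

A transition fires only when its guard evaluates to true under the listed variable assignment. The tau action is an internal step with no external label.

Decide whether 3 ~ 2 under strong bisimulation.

Answer: NOT BISIMILAR

Working:
Bisimulation quotient by refinement:
  round 0: {{0,1,2,3,4}}
  round 1: {{0},{1},{2},{3},{4}}
stable after 2 split(s): 5 block(s)
3∈{3}, 2∈{2}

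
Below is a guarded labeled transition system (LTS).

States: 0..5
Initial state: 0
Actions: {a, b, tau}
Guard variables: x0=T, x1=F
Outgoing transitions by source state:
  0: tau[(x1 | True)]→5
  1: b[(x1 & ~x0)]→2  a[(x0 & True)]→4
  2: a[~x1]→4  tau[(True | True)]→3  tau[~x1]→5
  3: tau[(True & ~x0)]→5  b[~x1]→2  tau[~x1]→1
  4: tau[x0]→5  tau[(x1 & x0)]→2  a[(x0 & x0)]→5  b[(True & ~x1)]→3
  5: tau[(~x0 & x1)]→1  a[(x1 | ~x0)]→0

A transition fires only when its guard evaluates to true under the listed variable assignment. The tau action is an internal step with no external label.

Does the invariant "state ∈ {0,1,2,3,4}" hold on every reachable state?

Safe = {0,1,2,3,4}
Reachable = {0,5}
  0: ok
  5: ✗ unsafe
reach 5 via tau — violates

Answer: INVARIANT VIOLATED at state 5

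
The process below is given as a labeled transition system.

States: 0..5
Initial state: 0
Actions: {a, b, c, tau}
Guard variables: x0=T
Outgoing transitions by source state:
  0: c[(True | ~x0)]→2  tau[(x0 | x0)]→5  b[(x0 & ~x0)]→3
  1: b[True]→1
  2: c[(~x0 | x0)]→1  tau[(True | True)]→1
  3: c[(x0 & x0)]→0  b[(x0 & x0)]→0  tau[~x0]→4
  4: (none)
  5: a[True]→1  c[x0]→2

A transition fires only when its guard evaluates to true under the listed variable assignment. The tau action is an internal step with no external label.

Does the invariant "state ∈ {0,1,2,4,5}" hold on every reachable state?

Allowed set {0,1,2,4,5}
Reachable = {0,1,2,5}
  0: safe
  1: safe
  2: safe
  5: safe

Answer: INVARIANT HOLDS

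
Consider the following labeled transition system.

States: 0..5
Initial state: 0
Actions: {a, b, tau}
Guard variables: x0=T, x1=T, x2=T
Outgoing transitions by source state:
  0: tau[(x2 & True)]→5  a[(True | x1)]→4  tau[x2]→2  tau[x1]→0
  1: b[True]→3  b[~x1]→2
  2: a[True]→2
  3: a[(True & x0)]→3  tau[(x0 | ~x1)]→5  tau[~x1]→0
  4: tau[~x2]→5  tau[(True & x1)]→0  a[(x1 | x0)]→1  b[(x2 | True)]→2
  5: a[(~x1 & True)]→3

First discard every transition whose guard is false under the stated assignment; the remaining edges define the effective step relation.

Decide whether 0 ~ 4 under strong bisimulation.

Refine partition for ~:
  round 0: {{0,1,2,3,4,5}}
  round 1: {{0,3},{1},{2},{4},{5}}
  round 2: {{0},{1},{2},{3},{4},{5}}
6 equivalence class(es) (converged in 3)
class of 0: {0}; class of 4: {4}

Answer: NOT BISIMILAR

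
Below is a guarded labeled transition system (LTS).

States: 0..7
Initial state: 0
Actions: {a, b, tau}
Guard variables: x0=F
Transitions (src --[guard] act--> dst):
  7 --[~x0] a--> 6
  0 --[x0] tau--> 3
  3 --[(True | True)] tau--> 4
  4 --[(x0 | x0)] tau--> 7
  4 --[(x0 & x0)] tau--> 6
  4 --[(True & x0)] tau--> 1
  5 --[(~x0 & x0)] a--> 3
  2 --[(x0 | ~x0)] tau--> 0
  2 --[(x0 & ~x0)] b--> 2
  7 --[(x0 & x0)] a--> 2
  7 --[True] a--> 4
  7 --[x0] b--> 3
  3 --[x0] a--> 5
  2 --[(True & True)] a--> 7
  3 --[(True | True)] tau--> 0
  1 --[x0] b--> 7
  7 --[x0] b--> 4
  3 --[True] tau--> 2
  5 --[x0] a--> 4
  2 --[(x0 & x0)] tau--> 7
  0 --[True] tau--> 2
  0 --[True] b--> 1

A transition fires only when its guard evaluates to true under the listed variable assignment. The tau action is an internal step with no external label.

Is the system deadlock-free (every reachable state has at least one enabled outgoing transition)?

Answer: DEADLOCK at state 1

Trace:
Reach set: {0,1,2,4,6,7}
  0: b→1  tau→2  [2 out]
  1: ∅  [no exit]
  2: a→7  tau→0  [2 out]
  4: ∅  [no exit]
  6: ∅  [no exit]
  7: a→4  a→6  [2 out]
Path to 1: b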